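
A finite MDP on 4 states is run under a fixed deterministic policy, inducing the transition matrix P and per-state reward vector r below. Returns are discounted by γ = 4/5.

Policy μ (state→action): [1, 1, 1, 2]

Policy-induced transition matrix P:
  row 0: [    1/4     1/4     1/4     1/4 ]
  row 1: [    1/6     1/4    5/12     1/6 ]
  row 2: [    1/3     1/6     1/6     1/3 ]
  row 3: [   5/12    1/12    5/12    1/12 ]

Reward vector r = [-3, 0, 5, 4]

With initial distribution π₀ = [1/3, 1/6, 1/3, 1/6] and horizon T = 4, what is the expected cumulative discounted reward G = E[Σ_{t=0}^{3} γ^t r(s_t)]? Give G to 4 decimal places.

t=0: π = [0.3333, 0.1667, 0.3333, 0.1667], E[r] = 1.3333, γ^t·E[r] = 1.333333, running G = 1.333333
t=1: π = [0.2917, 0.1944, 0.2778, 0.2361], E[r] = 1.4583, γ^t·E[r] = 1.166667, running G = 2.500000
t=2: π = [0.2963, 0.1875, 0.2986, 0.2176], E[r] = 1.4745, γ^t·E[r] = 0.943704, running G = 3.443704
t=3: π = [0.2955, 0.1889, 0.2926, 0.2230], E[r] = 1.4686, γ^t·E[r] = 0.751901, running G = 4.195605

G = 4.1956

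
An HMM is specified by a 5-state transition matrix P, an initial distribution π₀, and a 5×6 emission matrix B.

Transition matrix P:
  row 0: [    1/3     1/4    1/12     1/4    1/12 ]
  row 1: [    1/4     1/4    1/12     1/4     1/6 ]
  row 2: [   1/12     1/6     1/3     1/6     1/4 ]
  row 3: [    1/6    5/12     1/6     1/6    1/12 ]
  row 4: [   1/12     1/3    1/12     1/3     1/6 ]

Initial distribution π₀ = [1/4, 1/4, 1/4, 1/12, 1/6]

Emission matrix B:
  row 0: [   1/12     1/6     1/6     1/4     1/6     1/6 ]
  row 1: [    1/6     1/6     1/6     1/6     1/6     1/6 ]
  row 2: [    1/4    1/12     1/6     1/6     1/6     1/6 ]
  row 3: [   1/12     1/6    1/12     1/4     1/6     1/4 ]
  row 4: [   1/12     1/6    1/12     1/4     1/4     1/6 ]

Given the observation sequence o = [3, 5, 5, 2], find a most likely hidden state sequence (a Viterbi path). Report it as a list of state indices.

path = [0, 0, 3, 1]

t=0: δ = [6.250e-02, 4.167e-02, 4.167e-02, 2.083e-02, 4.167e-02]  (obs o_0=3)
t=1: δ = [3.472e-03, 2.604e-03, 2.315e-03, 3.906e-03, 1.736e-03]  ψ = [0, 0, 2, 0, 2]  (obs o_1=5)
t=2: δ = [1.929e-04, 2.713e-04, 1.286e-04, 2.170e-04, 9.645e-05]  ψ = [0, 3, 2, 0, 2]  (obs o_2=5)
t=3: δ = [1.130e-05, 1.507e-05, 7.144e-06, 5.651e-06, 3.768e-06]  ψ = [1, 3, 2, 1, 1]  (obs o_3=2)
backtrack: best end state = 1; path = [0, 0, 3, 1]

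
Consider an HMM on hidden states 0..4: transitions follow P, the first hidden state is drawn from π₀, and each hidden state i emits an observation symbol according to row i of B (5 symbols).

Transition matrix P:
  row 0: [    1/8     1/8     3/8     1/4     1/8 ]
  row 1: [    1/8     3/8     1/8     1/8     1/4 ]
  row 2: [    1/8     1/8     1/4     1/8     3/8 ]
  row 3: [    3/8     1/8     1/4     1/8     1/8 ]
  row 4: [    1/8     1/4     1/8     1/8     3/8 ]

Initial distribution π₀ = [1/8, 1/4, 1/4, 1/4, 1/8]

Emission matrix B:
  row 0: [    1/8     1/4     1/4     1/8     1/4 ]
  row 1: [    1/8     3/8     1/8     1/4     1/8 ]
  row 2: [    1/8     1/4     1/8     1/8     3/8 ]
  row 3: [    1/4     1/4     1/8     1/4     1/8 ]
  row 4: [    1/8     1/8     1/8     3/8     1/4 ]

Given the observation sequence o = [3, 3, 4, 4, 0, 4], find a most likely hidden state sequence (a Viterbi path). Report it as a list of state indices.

path = [4, 4, 4, 4, 4, 4]

t=0: δ = [1.562e-02, 6.250e-02, 3.125e-02, 6.250e-02, 4.688e-02]  (obs o_0=3)
t=1: δ = [2.930e-03, 5.859e-03, 1.953e-03, 1.953e-03, 6.592e-03]  ψ = [3, 1, 3, 1, 4]  (obs o_1=3)
t=2: δ = [2.060e-04, 2.747e-04, 4.120e-04, 1.030e-04, 6.180e-04]  ψ = [4, 1, 0, 4, 4]  (obs o_2=4)
t=3: δ = [1.931e-05, 1.931e-05, 3.862e-05, 9.656e-06, 5.794e-05]  ψ = [4, 4, 2, 4, 4]  (obs o_3=4)
t=4: δ = [9.052e-07, 1.810e-06, 1.207e-06, 1.810e-06, 2.716e-06]  ψ = [4, 4, 2, 4, 4]  (obs o_4=0)
t=5: δ = [1.697e-07, 8.487e-08, 1.697e-07, 4.243e-08, 2.546e-07]  ψ = [3, 1, 3, 4, 4]  (obs o_5=4)
backtrack: best end state = 4; path = [4, 4, 4, 4, 4, 4]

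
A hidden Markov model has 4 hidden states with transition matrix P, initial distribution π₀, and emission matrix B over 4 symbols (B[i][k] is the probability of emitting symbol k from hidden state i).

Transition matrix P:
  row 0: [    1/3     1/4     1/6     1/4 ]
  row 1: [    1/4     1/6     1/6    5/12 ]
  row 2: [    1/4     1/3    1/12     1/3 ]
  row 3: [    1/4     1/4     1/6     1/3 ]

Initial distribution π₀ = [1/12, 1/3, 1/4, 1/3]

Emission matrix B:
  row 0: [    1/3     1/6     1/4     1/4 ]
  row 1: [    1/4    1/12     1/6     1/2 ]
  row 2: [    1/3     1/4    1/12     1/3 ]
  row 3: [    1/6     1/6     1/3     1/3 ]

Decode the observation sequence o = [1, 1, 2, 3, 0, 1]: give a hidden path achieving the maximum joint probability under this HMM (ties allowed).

t=0: δ = [1.389e-02, 2.778e-02, 6.250e-02, 5.556e-02]  (obs o_0=1)
t=1: δ = [2.604e-03, 1.736e-03, 2.315e-03, 3.472e-03]  ψ = [2, 2, 3, 2]  (obs o_1=1)
t=2: δ = [2.170e-04, 1.447e-04, 4.823e-05, 3.858e-04]  ψ = [0, 3, 3, 3]  (obs o_2=2)
t=3: δ = [2.411e-05, 4.823e-05, 2.143e-05, 4.287e-05]  ψ = [3, 3, 3, 3]  (obs o_3=3)
t=4: δ = [4.019e-06, 2.679e-06, 2.679e-06, 3.349e-06]  ψ = [1, 3, 1, 1]  (obs o_4=0)
t=5: δ = [2.233e-07, 8.372e-08, 1.674e-07, 1.861e-07]  ψ = [0, 0, 0, 1]  (obs o_5=1)
backtrack: best end state = 0; path = [2, 3, 3, 1, 0, 0]

path = [2, 3, 3, 1, 0, 0]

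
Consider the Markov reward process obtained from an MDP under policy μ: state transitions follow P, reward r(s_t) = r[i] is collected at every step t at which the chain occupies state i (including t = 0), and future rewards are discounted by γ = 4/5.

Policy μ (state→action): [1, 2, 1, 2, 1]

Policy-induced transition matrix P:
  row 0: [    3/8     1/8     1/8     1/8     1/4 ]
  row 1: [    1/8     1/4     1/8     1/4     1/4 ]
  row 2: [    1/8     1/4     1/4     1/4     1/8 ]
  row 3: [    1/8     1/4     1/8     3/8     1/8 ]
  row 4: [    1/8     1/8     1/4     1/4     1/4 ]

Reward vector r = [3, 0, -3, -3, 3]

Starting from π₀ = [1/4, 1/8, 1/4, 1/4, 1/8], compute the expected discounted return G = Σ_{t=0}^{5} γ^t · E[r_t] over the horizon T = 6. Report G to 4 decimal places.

G = -0.8573

t=0: π = [0.2500, 0.1250, 0.2500, 0.2500, 0.1250], E[r] = -0.3750, γ^t·E[r] = -0.375000, running G = -0.375000
t=1: π = [0.1875, 0.2031, 0.1719, 0.2500, 0.1875], E[r] = -0.1406, γ^t·E[r] = -0.112500, running G = -0.487500
t=2: π = [0.1719, 0.2031, 0.1699, 0.2578, 0.1973], E[r] = -0.1758, γ^t·E[r] = -0.112500, running G = -0.600000
t=3: π = [0.1680, 0.2039, 0.1709, 0.2607, 0.1965], E[r] = -0.2014, γ^t·E[r] = -0.103125, running G = -0.703125
t=4: π = [0.1670, 0.2044, 0.1709, 0.2616, 0.1960], E[r] = -0.2085, γ^t·E[r] = -0.085388, running G = -0.788513
t=5: π = [0.1667, 0.2046, 0.1709, 0.2618, 0.1959], E[r] = -0.2100, γ^t·E[r] = -0.068828, running G = -0.857340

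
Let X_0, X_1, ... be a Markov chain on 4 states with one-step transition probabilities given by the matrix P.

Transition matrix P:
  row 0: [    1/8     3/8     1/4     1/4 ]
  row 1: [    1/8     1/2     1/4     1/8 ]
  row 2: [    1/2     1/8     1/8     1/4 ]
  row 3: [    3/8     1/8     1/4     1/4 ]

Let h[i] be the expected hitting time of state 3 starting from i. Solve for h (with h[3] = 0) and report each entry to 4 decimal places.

First-step conditioning: h[3] = 0; for i ≠ 3, h[i] = 1 + Σ_k P[i][k]·h[k].
  h[0] = 1 + 1/8·h[0] + 3/8·h[1] + 1/4·h[2]
  h[1] = 1 + 1/8·h[0] + 1/2·h[1] + 1/4·h[2]
  h[2] = 1 + 1/2·h[0] + 1/8·h[1] + 1/8·h[2]
Solving the 3×3 linear system over states ≠ 3 gives exactly h = [504/103, 576/103, 488/103, 0] (h[3] = 0 is the target).

h = [4.8932, 5.5922, 4.7379, 0.0000]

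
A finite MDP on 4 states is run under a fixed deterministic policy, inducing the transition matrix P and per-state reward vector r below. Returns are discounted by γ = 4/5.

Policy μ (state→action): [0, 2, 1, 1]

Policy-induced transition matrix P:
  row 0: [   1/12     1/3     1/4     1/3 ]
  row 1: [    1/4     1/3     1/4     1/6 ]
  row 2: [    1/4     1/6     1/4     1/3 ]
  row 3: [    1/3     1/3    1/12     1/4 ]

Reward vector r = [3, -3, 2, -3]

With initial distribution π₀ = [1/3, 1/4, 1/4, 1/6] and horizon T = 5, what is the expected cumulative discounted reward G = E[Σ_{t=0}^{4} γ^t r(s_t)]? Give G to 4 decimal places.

t=0: π = [0.3333, 0.2500, 0.2500, 0.1667], E[r] = 0.2500, γ^t·E[r] = 0.250000, running G = 0.250000
t=1: π = [0.2083, 0.2917, 0.2222, 0.2778], E[r] = -0.6389, γ^t·E[r] = -0.511111, running G = -0.261111
t=2: π = [0.2384, 0.2963, 0.2037, 0.2616], E[r] = -0.5509, γ^t·E[r] = -0.352593, running G = -0.613704
t=3: π = [0.2321, 0.2994, 0.2064, 0.2622], E[r] = -0.5756, γ^t·E[r] = -0.294716, running G = -0.908420
t=4: π = [0.2332, 0.2989, 0.2063, 0.2616], E[r] = -0.5694, γ^t·E[r] = -0.233244, running G = -1.141664

G = -1.1417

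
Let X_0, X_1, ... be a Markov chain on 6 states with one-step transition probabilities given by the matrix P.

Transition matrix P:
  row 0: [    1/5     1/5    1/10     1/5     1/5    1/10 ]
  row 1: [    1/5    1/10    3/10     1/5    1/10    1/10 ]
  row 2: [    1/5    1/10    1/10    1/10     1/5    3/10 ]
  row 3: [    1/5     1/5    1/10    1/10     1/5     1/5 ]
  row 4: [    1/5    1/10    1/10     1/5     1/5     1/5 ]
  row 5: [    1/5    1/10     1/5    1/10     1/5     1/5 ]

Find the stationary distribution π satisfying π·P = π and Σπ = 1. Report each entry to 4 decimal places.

Balance equations π_j = Σ_i π_i·P[i][j]:
  π_0 = 1/5·π_0 + 1/5·π_1 + 1/5·π_2 + 1/5·π_3 + 1/5·π_4 + 1/5·π_5
  π_1 = 1/5·π_0 + 1/10·π_1 + 1/10·π_2 + 1/5·π_3 + 1/10·π_4 + 1/10·π_5
  π_2 = 1/10·π_0 + 3/10·π_1 + 1/10·π_2 + 1/10·π_3 + 1/10·π_4 + 1/5·π_5
  π_3 = 1/5·π_0 + 1/5·π_1 + 1/10·π_2 + 1/10·π_3 + 1/5·π_4 + 1/10·π_5
  π_4 = 1/5·π_0 + 1/10·π_1 + 1/5·π_2 + 1/5·π_3 + 1/5·π_4 + 1/5·π_5
  normalize: π_0 + π_1 + π_2 + π_3 + π_4 + π_5 = 1
Solving the linear system gives exactly π = [1/5, 134/991, 7911/54505, 754/4955, 924/4955, 1973/10901].

π = [0.2000, 0.1352, 0.1451, 0.1522, 0.1865, 0.1810]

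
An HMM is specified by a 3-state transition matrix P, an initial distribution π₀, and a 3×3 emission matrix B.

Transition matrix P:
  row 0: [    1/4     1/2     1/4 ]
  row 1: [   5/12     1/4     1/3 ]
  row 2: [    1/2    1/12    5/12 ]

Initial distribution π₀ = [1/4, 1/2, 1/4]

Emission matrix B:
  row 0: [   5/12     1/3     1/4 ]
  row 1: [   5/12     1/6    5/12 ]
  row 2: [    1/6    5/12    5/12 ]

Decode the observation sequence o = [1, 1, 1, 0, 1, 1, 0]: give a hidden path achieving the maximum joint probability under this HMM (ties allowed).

path = [2, 2, 0, 1, 2, 2, 0]

t=0: δ = [8.333e-02, 8.333e-02, 1.042e-01]  (obs o_0=1)
t=1: δ = [1.736e-02, 6.944e-03, 1.808e-02]  ψ = [2, 0, 2]  (obs o_1=1)
t=2: δ = [3.014e-03, 1.447e-03, 3.140e-03]  ψ = [2, 0, 2]  (obs o_2=1)
t=3: δ = [6.541e-04, 6.279e-04, 2.180e-04]  ψ = [2, 0, 2]  (obs o_3=0)
t=4: δ = [8.721e-05, 5.451e-05, 8.721e-05]  ψ = [1, 0, 1]  (obs o_4=1)
t=5: δ = [1.454e-05, 7.268e-06, 1.514e-05]  ψ = [2, 0, 2]  (obs o_5=1)
t=6: δ = [3.154e-06, 3.028e-06, 1.051e-06]  ψ = [2, 0, 2]  (obs o_6=0)
backtrack: best end state = 0; path = [2, 2, 0, 1, 2, 2, 0]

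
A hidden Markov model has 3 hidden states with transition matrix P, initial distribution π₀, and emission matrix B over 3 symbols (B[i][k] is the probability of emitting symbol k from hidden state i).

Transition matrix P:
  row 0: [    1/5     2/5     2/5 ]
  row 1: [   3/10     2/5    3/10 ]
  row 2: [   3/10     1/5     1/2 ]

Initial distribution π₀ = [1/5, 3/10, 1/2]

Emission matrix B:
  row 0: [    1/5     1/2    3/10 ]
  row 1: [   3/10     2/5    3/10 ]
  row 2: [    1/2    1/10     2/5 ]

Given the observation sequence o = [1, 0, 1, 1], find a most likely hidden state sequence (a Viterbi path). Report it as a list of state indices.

path = [0, 2, 0, 1]

t=0: δ = [1.000e-01, 1.200e-01, 5.000e-02]  (obs o_0=1)
t=1: δ = [7.200e-03, 1.440e-02, 2.000e-02]  ψ = [1, 1, 0]  (obs o_1=0)
t=2: δ = [3.000e-03, 2.304e-03, 1.000e-03]  ψ = [2, 1, 2]  (obs o_2=1)
t=3: δ = [3.456e-04, 4.800e-04, 1.200e-04]  ψ = [1, 0, 0]  (obs o_3=1)
backtrack: best end state = 1; path = [0, 2, 0, 1]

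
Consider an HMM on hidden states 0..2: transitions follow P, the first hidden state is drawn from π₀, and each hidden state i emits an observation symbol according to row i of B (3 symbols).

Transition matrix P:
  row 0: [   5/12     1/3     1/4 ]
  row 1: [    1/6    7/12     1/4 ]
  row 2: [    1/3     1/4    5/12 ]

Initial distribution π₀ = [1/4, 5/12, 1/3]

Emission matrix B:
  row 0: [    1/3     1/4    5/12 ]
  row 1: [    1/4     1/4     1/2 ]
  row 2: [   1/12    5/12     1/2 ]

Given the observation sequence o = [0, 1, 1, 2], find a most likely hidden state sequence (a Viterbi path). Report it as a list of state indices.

t=0: δ = [8.333e-02, 1.042e-01, 2.778e-02]  (obs o_0=0)
t=1: δ = [8.681e-03, 1.519e-02, 1.085e-02]  ψ = [0, 1, 1]  (obs o_1=1)
t=2: δ = [9.042e-04, 2.215e-03, 1.884e-03]  ψ = [0, 1, 2]  (obs o_2=1)
t=3: δ = [2.616e-04, 6.461e-04, 3.925e-04]  ψ = [2, 1, 2]  (obs o_3=2)
backtrack: best end state = 1; path = [1, 1, 1, 1]

path = [1, 1, 1, 1]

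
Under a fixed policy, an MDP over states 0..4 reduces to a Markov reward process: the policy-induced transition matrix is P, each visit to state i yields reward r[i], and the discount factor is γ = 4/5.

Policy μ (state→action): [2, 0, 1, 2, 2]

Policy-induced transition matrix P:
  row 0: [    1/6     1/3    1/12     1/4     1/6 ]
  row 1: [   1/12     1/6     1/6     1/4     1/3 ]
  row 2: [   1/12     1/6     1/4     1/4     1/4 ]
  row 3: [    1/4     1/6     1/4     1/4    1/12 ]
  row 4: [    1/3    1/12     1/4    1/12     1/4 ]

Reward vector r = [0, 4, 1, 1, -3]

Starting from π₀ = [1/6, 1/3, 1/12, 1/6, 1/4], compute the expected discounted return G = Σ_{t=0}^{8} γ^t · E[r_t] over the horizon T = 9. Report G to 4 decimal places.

G = 2.3969

t=0: π = [0.1667, 0.3333, 0.0833, 0.1667, 0.2500], E[r] = 0.8333, γ^t·E[r] = 0.833333, running G = 0.833333
t=1: π = [0.1875, 0.1736, 0.1944, 0.2083, 0.2361], E[r] = 0.3889, γ^t·E[r] = 0.311111, running G = 1.144444
t=2: π = [0.1927, 0.1782, 0.2043, 0.2106, 0.2141], E[r] = 0.4855, γ^t·E[r] = 0.310741, running G = 1.455185
t=3: π = [0.1880, 0.1809, 0.2030, 0.2143, 0.2137], E[r] = 0.5000, γ^t·E[r] = 0.256025, running G = 1.711210
t=4: π = [0.1881, 0.1802, 0.2036, 0.2144, 0.2137], E[r] = 0.4977, γ^t·E[r] = 0.203853, running G = 1.915063
t=5: π = [0.1882, 0.1802, 0.2036, 0.2144, 0.2136], E[r] = 0.4981, γ^t·E[r] = 0.163203, running G = 2.078266
t=6: π = [0.1881, 0.1802, 0.2036, 0.2144, 0.2136], E[r] = 0.4981, γ^t·E[r] = 0.130576, running G = 2.208842
t=7: π = [0.1881, 0.1802, 0.2036, 0.2144, 0.2136], E[r] = 0.4981, γ^t·E[r] = 0.104458, running G = 2.313301
t=8: π = [0.1881, 0.1802, 0.2036, 0.2144, 0.2136], E[r] = 0.4981, γ^t·E[r] = 0.083567, running G = 2.396868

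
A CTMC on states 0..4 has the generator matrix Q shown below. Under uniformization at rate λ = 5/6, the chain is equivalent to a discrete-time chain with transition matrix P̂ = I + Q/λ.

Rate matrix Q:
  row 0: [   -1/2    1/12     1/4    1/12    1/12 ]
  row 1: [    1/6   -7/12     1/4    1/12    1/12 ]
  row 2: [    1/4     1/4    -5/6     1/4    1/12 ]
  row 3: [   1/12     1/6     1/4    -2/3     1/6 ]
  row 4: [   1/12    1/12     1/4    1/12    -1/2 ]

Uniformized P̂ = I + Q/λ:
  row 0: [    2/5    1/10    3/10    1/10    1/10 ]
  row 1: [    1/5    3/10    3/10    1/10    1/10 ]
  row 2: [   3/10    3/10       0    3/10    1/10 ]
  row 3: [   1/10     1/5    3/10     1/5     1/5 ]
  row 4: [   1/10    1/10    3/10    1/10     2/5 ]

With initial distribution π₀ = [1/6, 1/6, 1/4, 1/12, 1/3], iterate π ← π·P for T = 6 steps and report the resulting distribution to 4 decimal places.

π = [0.2377, 0.2030, 0.2308, 0.1624, 0.1662]

t=0: π = [0.1667, 0.1667, 0.2500, 0.0833, 0.3333]
t=1: π = [0.2167, 0.1917, 0.2250, 0.1583, 0.2083]
t=2: π = [0.2292, 0.1992, 0.2325, 0.1608, 0.1783]
t=3: π = [0.2352, 0.2024, 0.2303, 0.1626, 0.1696]
t=4: π = [0.2368, 0.2028, 0.2309, 0.1623, 0.1671]
t=5: π = [0.2375, 0.2030, 0.2307, 0.1624, 0.1664]
t=6: π = [0.2377, 0.2030, 0.2308, 0.1624, 0.1662]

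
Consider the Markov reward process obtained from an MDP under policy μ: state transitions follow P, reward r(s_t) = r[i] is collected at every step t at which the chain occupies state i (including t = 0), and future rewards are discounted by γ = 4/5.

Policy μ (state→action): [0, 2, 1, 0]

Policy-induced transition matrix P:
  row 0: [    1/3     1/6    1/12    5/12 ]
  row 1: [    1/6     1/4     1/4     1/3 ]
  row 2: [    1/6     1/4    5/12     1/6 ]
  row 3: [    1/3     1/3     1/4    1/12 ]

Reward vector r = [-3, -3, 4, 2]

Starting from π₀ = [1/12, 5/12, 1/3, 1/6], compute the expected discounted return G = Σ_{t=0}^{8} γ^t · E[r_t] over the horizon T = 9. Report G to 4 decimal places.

G = 0.4201

t=0: π = [0.0833, 0.4167, 0.3333, 0.1667], E[r] = 0.1667, γ^t·E[r] = 0.166667, running G = 0.166667
t=1: π = [0.2083, 0.2569, 0.2917, 0.2431], E[r] = 0.2569, γ^t·E[r] = 0.205556, running G = 0.372222
t=2: π = [0.2419, 0.2529, 0.2639, 0.2413], E[r] = 0.0538, γ^t·E[r] = 0.034444, running G = 0.406667
t=3: π = [0.2472, 0.2500, 0.2537, 0.2492], E[r] = 0.0216, γ^t·E[r] = 0.011037, running G = 0.417704
t=4: π = [0.2494, 0.2502, 0.2511, 0.2494], E[r] = 0.0043, γ^t·E[r] = 0.001779, running G = 0.419483
t=5: π = [0.2498, 0.2500, 0.2503, 0.2499], E[r] = 0.0016, γ^t·E[r] = 0.000528, running G = 0.420011
t=6: π = [0.2500, 0.2500, 0.2501, 0.2500], E[r] = 0.0003, γ^t·E[r] = 0.000088, running G = 0.420099
t=7: π = [0.2500, 0.2500, 0.2500, 0.2500], E[r] = 0.0001, γ^t·E[r] = 0.000025, running G = 0.420124
t=8: π = [0.2500, 0.2500, 0.2500, 0.2500], E[r] = 0.0000, γ^t·E[r] = 0.000004, running G = 0.420128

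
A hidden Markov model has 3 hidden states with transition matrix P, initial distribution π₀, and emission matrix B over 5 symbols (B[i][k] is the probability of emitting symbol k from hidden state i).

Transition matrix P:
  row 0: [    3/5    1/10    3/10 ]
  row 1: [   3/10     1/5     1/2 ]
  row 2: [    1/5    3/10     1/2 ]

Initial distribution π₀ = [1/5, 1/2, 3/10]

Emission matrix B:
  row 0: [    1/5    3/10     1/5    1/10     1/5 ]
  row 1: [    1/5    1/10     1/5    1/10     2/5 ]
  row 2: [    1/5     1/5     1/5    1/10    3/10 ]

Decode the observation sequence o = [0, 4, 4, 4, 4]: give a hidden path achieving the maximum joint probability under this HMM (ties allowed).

t=0: δ = [4.000e-02, 1.000e-01, 6.000e-02]  (obs o_0=0)
t=1: δ = [6.000e-03, 8.000e-03, 1.500e-02]  ψ = [1, 1, 1]  (obs o_1=4)
t=2: δ = [7.200e-04, 1.800e-03, 2.250e-03]  ψ = [0, 2, 2]  (obs o_2=4)
t=3: δ = [1.080e-04, 2.700e-04, 3.375e-04]  ψ = [1, 2, 2]  (obs o_3=4)
t=4: δ = [1.620e-05, 4.050e-05, 5.062e-05]  ψ = [1, 2, 2]  (obs o_4=4)
backtrack: best end state = 2; path = [1, 2, 2, 2, 2]

path = [1, 2, 2, 2, 2]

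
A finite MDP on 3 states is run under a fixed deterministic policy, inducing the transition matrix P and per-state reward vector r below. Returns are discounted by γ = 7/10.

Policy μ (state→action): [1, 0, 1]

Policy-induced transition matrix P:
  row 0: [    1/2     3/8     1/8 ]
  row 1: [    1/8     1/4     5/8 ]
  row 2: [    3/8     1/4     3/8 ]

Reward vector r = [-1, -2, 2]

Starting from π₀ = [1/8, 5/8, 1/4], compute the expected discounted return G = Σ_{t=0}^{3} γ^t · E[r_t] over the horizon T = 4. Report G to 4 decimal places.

t=0: π = [0.1250, 0.6250, 0.2500], E[r] = -0.8750, γ^t·E[r] = -0.875000, running G = -0.875000
t=1: π = [0.2344, 0.2656, 0.5000], E[r] = 0.2344, γ^t·E[r] = 0.164063, running G = -0.710938
t=2: π = [0.3379, 0.2793, 0.3828], E[r] = -0.1309, γ^t·E[r] = -0.064121, running G = -0.775059
t=3: π = [0.3474, 0.2922, 0.3604], E[r] = -0.2112, γ^t·E[r] = -0.072435, running G = -0.847494

G = -0.8475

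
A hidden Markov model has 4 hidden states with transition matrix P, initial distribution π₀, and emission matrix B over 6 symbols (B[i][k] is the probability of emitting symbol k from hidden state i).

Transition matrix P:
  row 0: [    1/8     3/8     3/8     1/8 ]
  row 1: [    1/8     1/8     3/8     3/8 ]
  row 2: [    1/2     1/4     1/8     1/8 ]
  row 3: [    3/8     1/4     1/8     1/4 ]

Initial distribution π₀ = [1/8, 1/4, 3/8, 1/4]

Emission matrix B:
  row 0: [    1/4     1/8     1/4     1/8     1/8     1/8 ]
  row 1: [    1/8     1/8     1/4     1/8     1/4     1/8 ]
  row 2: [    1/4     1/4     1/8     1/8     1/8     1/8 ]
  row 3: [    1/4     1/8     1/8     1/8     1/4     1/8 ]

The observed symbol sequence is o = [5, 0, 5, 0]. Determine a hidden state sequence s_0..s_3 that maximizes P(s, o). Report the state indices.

t=0: δ = [1.562e-02, 3.125e-02, 4.688e-02, 3.125e-02]  (obs o_0=5)
t=1: δ = [5.859e-03, 1.465e-03, 2.930e-03, 2.930e-03]  ψ = [2, 2, 1, 1]  (obs o_1=0)
t=2: δ = [1.831e-04, 2.747e-04, 2.747e-04, 9.155e-05]  ψ = [2, 0, 0, 0]  (obs o_2=5)
t=3: δ = [3.433e-05, 8.583e-06, 2.575e-05, 2.575e-05]  ψ = [2, 0, 1, 1]  (obs o_3=0)
backtrack: best end state = 0; path = [2, 0, 2, 0]

path = [2, 0, 2, 0]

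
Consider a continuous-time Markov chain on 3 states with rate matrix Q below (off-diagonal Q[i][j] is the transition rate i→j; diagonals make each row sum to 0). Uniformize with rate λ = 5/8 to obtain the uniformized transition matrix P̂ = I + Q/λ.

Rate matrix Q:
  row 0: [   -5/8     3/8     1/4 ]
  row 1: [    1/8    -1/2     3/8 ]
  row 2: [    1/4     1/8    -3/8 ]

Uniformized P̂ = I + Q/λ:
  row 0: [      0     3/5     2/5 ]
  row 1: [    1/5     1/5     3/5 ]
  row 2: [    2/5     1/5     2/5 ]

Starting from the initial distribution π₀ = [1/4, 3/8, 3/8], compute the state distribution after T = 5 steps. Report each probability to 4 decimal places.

π = [0.2434, 0.2973, 0.4594]

t=0: π = [0.2500, 0.3750, 0.3750]
t=1: π = [0.2250, 0.3000, 0.4750]
t=2: π = [0.2500, 0.2900, 0.4600]
t=3: π = [0.2420, 0.3000, 0.4580]
t=4: π = [0.2432, 0.2968, 0.4600]
t=5: π = [0.2434, 0.2973, 0.4594]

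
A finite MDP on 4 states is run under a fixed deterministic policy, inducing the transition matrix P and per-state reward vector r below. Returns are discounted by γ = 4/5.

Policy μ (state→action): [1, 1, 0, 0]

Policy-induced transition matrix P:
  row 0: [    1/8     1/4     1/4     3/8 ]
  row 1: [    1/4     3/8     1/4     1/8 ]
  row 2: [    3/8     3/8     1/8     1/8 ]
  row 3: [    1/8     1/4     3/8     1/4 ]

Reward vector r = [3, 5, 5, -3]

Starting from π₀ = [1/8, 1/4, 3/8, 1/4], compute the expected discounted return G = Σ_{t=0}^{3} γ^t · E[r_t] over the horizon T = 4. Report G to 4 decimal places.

G = 8.4610

t=0: π = [0.1250, 0.2500, 0.3750, 0.2500], E[r] = 2.7500, γ^t·E[r] = 2.750000, running G = 2.750000
t=1: π = [0.2500, 0.3281, 0.2344, 0.1875], E[r] = 3.0000, γ^t·E[r] = 2.400000, running G = 5.150000
t=2: π = [0.2246, 0.3203, 0.2441, 0.2109], E[r] = 2.8633, γ^t·E[r] = 1.832500, running G = 6.982500
t=3: π = [0.2261, 0.3206, 0.2458, 0.2075], E[r] = 2.8877, γ^t·E[r] = 1.478500, running G = 8.461000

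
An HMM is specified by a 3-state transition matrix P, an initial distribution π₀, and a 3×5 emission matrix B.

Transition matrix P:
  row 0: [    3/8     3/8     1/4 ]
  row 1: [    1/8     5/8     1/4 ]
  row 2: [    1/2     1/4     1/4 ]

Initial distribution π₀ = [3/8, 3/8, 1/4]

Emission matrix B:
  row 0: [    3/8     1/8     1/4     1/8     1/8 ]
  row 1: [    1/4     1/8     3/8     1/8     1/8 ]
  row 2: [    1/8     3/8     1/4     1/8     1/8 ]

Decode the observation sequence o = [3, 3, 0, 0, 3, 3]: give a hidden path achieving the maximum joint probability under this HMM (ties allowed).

t=0: δ = [4.688e-02, 4.688e-02, 3.125e-02]  (obs o_0=3)
t=1: δ = [2.197e-03, 3.662e-03, 1.465e-03]  ψ = [0, 1, 0]  (obs o_1=3)
t=2: δ = [3.090e-04, 5.722e-04, 1.144e-04]  ψ = [0, 1, 1]  (obs o_2=0)
t=3: δ = [4.345e-05, 8.941e-05, 1.788e-05]  ψ = [0, 1, 1]  (obs o_3=0)
t=4: δ = [2.037e-06, 6.985e-06, 2.794e-06]  ψ = [0, 1, 1]  (obs o_4=3)
t=5: δ = [1.746e-07, 5.457e-07, 2.183e-07]  ψ = [2, 1, 1]  (obs o_5=3)
backtrack: best end state = 1; path = [1, 1, 1, 1, 1, 1]

path = [1, 1, 1, 1, 1, 1]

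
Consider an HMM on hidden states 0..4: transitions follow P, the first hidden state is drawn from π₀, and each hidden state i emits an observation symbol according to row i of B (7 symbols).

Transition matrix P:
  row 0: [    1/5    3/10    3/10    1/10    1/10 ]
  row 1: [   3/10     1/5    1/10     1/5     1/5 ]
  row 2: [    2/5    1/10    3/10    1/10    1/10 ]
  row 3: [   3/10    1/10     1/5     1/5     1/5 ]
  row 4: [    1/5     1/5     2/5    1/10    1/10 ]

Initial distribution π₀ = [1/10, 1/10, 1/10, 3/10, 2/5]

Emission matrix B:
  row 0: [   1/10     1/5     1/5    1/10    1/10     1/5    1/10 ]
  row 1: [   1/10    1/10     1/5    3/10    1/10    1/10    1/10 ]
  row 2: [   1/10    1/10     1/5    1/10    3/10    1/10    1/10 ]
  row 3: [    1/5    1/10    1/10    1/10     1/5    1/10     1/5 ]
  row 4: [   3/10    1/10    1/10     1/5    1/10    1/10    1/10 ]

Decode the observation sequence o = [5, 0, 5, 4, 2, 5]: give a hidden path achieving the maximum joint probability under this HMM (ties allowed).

path = [4, 2, 0, 2, 2, 0]

t=0: δ = [2.000e-02, 1.000e-02, 1.000e-02, 3.000e-02, 4.000e-02]  (obs o_0=5)
t=1: δ = [9.000e-04, 8.000e-04, 1.600e-03, 1.200e-03, 1.800e-03]  ψ = [3, 4, 4, 3, 3]  (obs o_1=0)
t=2: δ = [1.280e-04, 3.600e-05, 7.200e-05, 2.400e-05, 2.400e-05]  ψ = [2, 4, 4, 3, 3]  (obs o_2=5)
t=3: δ = [2.880e-06, 3.840e-06, 1.152e-05, 2.560e-06, 1.280e-06]  ψ = [2, 0, 0, 0, 0]  (obs o_3=4)
t=4: δ = [9.216e-07, 2.304e-07, 6.912e-07, 1.152e-07, 1.152e-07]  ψ = [2, 2, 2, 2, 2]  (obs o_4=2)
t=5: δ = [5.530e-08, 2.765e-08, 2.765e-08, 9.216e-09, 9.216e-09]  ψ = [2, 0, 0, 0, 0]  (obs o_5=5)
backtrack: best end state = 0; path = [4, 2, 0, 2, 2, 0]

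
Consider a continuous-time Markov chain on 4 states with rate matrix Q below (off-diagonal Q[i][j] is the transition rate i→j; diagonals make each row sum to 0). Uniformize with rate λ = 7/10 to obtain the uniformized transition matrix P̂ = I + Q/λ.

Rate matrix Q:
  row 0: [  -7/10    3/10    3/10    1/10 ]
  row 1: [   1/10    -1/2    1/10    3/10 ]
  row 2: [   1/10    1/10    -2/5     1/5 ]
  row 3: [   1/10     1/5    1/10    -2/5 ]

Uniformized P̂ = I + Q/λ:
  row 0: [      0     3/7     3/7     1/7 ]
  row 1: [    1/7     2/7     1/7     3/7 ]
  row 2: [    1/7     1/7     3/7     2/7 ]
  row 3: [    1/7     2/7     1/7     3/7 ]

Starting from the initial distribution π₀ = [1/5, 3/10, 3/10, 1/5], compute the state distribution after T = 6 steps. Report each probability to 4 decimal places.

t=0: π = [0.2000, 0.3000, 0.3000, 0.2000]
t=1: π = [0.1143, 0.2714, 0.2857, 0.3286]
t=2: π = [0.1265, 0.2612, 0.2571, 0.3551]
t=3: π = [0.1248, 0.2671, 0.2525, 0.3557]
t=4: π = [0.1250, 0.2675, 0.2506, 0.3569]
t=5: π = [0.1250, 0.2678, 0.2502, 0.3570]
t=6: π = [0.1250, 0.2678, 0.2501, 0.3571]

π = [0.1250, 0.2678, 0.2501, 0.3571]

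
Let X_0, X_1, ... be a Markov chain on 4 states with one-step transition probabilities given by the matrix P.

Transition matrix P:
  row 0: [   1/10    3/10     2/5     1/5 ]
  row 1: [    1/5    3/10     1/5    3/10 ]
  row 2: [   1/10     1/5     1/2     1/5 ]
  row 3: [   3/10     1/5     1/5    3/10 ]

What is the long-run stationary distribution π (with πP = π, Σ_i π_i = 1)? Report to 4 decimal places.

Balance equations π_j = Σ_i π_i·P[i][j]:
  π_0 = 1/10·π_0 + 1/5·π_1 + 1/10·π_2 + 3/10·π_3
  π_1 = 3/10·π_0 + 3/10·π_1 + 1/5·π_2 + 1/5·π_3
  π_2 = 2/5·π_0 + 1/5·π_1 + 1/2·π_2 + 1/5·π_3
  normalize: π_0 + π_1 + π_2 + π_3 = 1
Solving the linear system gives exactly π = [139/799, 193/799, 268/799, 199/799].

π = [0.1740, 0.2416, 0.3354, 0.2491]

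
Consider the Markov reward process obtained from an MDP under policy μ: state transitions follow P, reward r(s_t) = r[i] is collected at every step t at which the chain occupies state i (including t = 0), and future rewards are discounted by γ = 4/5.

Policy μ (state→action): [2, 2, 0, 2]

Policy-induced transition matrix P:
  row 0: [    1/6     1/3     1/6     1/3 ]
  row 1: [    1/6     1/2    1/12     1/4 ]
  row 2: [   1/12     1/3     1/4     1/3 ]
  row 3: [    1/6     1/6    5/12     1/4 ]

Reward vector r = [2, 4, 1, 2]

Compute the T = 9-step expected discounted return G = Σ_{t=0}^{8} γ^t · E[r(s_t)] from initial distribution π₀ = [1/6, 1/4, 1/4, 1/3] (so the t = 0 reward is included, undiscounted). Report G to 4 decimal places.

G = 10.3718

t=0: π = [0.1667, 0.2500, 0.2500, 0.3333], E[r] = 2.2500, γ^t·E[r] = 2.250000, running G = 2.250000
t=1: π = [0.1458, 0.3194, 0.2500, 0.2847], E[r] = 2.3889, γ^t·E[r] = 1.911111, running G = 4.161111
t=2: π = [0.1458, 0.3391, 0.2321, 0.2830], E[r] = 2.4462, γ^t·E[r] = 1.565556, running G = 5.726667
t=3: π = [0.1473, 0.3427, 0.2285, 0.2815], E[r] = 2.4569, γ^t·E[r] = 1.257926, running G = 6.984593
t=4: π = [0.1476, 0.3435, 0.2275, 0.2813], E[r] = 2.4595, γ^t·E[r] = 1.007429, running G = 7.992021
t=5: π = [0.1477, 0.3437, 0.2273, 0.2813], E[r] = 2.4601, γ^t·E[r] = 0.806118, running G = 8.798139
t=6: π = [0.1477, 0.3437, 0.2273, 0.2813], E[r] = 2.4602, γ^t·E[r] = 0.644926, running G = 9.443065
t=7: π = [0.1477, 0.3437, 0.2273, 0.2813], E[r] = 2.4602, γ^t·E[r] = 0.515946, running G = 9.959010
t=8: π = [0.1477, 0.3437, 0.2273, 0.2813], E[r] = 2.4602, γ^t·E[r] = 0.412757, running G = 10.371768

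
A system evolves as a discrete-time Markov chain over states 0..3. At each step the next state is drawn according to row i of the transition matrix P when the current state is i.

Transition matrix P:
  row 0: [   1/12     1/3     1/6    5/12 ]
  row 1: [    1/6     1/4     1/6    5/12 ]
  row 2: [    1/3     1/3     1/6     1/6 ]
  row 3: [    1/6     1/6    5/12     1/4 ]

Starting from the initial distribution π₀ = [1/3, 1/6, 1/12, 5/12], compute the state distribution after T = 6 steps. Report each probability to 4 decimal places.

π = [0.1912, 0.2608, 0.2429, 0.3051]

t=0: π = [0.3333, 0.1667, 0.0833, 0.4167]
t=1: π = [0.1528, 0.2500, 0.2708, 0.3264]
t=2: π = [0.1991, 0.2581, 0.2483, 0.2946]
t=3: π = [0.1915, 0.2627, 0.2403, 0.3055]
t=4: π = [0.1908, 0.2605, 0.2430, 0.3057]
t=5: π = [0.1913, 0.2607, 0.2431, 0.3050]
t=6: π = [0.1912, 0.2608, 0.2429, 0.3051]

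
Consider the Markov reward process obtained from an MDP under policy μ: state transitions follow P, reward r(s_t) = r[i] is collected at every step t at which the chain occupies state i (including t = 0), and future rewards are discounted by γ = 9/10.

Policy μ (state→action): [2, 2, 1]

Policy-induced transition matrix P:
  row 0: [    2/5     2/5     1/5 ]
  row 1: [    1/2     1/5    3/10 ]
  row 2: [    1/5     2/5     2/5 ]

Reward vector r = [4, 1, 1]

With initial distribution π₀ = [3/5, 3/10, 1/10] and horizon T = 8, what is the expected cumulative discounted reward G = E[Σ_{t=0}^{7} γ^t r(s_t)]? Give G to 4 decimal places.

t=0: π = [0.6000, 0.3000, 0.1000], E[r] = 2.8000, γ^t·E[r] = 2.800000, running G = 2.800000
t=1: π = [0.4100, 0.3400, 0.2500], E[r] = 2.2300, γ^t·E[r] = 2.007000, running G = 4.807000
t=2: π = [0.3840, 0.3320, 0.2840], E[r] = 2.1520, γ^t·E[r] = 1.743120, running G = 6.550120
t=3: π = [0.3764, 0.3336, 0.2900], E[r] = 2.1292, γ^t·E[r] = 1.552187, running G = 8.102307
t=4: π = [0.3754, 0.3333, 0.2914], E[r] = 2.1261, γ^t·E[r] = 1.394921, running G = 9.497228
t=5: π = [0.3751, 0.3333, 0.2916], E[r] = 2.1252, γ^t·E[r] = 1.254890, running G = 10.752118
t=6: π = [0.3750, 0.3333, 0.2917], E[r] = 2.1250, γ^t·E[r] = 1.129335, running G = 11.881453
t=7: π = [0.3750, 0.3333, 0.2917], E[r] = 2.1250, γ^t·E[r] = 1.016384, running G = 12.897838

G = 12.8978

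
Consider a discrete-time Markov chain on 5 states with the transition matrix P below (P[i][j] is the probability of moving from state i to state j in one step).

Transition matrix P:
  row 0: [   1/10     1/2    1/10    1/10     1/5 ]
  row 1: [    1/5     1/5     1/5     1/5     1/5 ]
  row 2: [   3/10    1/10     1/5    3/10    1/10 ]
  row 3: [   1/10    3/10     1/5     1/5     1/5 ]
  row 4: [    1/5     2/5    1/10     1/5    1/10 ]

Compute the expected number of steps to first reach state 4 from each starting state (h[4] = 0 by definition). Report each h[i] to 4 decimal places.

h = [5.4505, 5.5005, 6.0460, 5.5055, 0.0000]

First-step conditioning: h[4] = 0; for i ≠ 4, h[i] = 1 + Σ_k P[i][k]·h[k].
  h[0] = 1 + 1/10·h[0] + 1/2·h[1] + 1/10·h[2] + 1/10·h[3]
  h[1] = 1 + 1/5·h[0] + 1/5·h[1] + 1/5·h[2] + 1/5·h[3]
  h[2] = 1 + 3/10·h[0] + 1/10·h[1] + 1/5·h[2] + 3/10·h[3]
  h[3] = 1 + 1/10·h[0] + 3/10·h[1] + 1/5·h[2] + 1/5·h[3]
Solving the 4×4 linear system over states ≠ 4 gives exactly h = [605/111, 5495/999, 6040/999, 5500/999, 0] (h[4] = 0 is the target).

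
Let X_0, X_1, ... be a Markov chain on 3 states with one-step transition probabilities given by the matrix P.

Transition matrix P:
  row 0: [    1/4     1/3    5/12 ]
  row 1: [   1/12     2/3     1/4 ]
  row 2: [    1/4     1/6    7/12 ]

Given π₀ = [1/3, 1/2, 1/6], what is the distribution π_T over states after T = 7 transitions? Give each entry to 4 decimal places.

π = [0.1840, 0.3953, 0.4207]

t=0: π = [0.3333, 0.5000, 0.1667]
t=1: π = [0.1667, 0.4722, 0.3611]
t=2: π = [0.1713, 0.4306, 0.3981]
t=3: π = [0.1782, 0.4105, 0.4113]
t=4: π = [0.1816, 0.4016, 0.4168]
t=5: π = [0.1831, 0.3977, 0.4192]
t=6: π = [0.1837, 0.3960, 0.4202]
t=7: π = [0.1840, 0.3953, 0.4207]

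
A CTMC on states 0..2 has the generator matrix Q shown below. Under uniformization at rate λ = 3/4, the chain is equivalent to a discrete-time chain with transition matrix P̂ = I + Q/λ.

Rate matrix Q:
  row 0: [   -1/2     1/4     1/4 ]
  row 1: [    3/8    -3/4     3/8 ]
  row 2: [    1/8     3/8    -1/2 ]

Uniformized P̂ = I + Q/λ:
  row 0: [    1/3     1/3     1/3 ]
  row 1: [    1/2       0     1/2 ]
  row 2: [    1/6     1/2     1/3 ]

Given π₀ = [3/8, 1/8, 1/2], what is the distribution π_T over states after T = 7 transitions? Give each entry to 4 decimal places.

π = [0.3190, 0.2982, 0.3828]

t=0: π = [0.3750, 0.1250, 0.5000]
t=1: π = [0.2708, 0.3750, 0.3542]
t=2: π = [0.3368, 0.2674, 0.3958]
t=3: π = [0.3119, 0.3102, 0.3779]
t=4: π = [0.3220, 0.2929, 0.3850]
t=5: π = [0.3180, 0.2999, 0.3822]
t=6: π = [0.3196, 0.2971, 0.3833]
t=7: π = [0.3190, 0.2982, 0.3828]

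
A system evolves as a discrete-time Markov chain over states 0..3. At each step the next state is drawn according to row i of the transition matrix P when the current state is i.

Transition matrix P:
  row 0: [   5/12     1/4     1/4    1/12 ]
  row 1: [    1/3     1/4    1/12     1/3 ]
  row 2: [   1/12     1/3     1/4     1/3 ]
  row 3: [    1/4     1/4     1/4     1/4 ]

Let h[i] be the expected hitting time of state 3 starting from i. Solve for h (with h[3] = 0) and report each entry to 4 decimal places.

First-step conditioning: h[3] = 0; for i ≠ 3, h[i] = 1 + Σ_k P[i][k]·h[k].
  h[0] = 1 + 5/12·h[0] + 1/4·h[1] + 1/4·h[2]
  h[1] = 1 + 1/3·h[0] + 1/4·h[1] + 1/12·h[2]
  h[2] = 1 + 1/12·h[0] + 1/3·h[1] + 1/4·h[2]
Solving the 3×3 linear system over states ≠ 3 gives exactly h = [1752/353, 1392/353, 1284/353, 0] (h[3] = 0 is the target).

h = [4.9632, 3.9433, 3.6374, 0.0000]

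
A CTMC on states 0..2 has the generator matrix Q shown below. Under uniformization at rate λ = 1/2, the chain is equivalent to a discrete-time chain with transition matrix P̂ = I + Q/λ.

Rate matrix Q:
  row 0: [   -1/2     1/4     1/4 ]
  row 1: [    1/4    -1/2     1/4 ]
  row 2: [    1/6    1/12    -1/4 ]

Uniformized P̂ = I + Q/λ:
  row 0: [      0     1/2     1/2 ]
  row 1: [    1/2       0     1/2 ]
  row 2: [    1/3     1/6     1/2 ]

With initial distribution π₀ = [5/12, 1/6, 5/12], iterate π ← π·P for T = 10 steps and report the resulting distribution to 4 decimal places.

t=0: π = [0.4167, 0.1667, 0.4167]
t=1: π = [0.2222, 0.2778, 0.5000]
t=2: π = [0.3056, 0.1944, 0.5000]
t=3: π = [0.2639, 0.2361, 0.5000]
t=4: π = [0.2847, 0.2153, 0.5000]
t=5: π = [0.2743, 0.2257, 0.5000]
t=6: π = [0.2795, 0.2205, 0.5000]
t=7: π = [0.2769, 0.2231, 0.5000]
t=8: π = [0.2782, 0.2218, 0.5000]
t=9: π = [0.2776, 0.2224, 0.5000]
t=10: π = [0.2779, 0.2221, 0.5000]

π = [0.2779, 0.2221, 0.5000]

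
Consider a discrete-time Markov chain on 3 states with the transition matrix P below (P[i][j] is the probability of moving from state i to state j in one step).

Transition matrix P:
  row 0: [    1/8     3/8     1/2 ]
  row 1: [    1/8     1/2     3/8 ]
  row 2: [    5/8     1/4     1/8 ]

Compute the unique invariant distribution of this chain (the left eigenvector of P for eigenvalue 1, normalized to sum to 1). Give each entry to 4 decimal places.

Balance equations π_j = Σ_i π_i·P[i][j]:
  π_0 = 1/8·π_0 + 1/8·π_1 + 5/8·π_2
  π_1 = 3/8·π_0 + 1/2·π_1 + 1/4·π_2
  normalize: π_0 + π_1 + π_2 = 1
Solving the linear system gives exactly π = [11/38, 29/76, 25/76].

π = [0.2895, 0.3816, 0.3289]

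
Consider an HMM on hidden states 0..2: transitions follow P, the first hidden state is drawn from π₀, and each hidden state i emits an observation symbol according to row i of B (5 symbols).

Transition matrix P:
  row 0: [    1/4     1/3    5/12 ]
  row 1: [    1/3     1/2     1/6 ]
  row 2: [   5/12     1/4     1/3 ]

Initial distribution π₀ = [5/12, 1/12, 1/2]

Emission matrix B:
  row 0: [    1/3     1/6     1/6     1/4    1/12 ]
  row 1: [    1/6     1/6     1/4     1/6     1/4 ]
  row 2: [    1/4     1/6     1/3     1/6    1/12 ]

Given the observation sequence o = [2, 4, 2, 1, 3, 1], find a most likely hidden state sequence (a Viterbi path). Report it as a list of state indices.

path = [2, 1, 1, 1, 1, 1]

t=0: δ = [6.944e-02, 2.083e-02, 1.667e-01]  (obs o_0=2)
t=1: δ = [5.787e-03, 1.042e-02, 4.630e-03]  ψ = [2, 2, 2]  (obs o_1=4)
t=2: δ = [5.787e-04, 1.302e-03, 8.038e-04]  ψ = [1, 1, 0]  (obs o_2=2)
t=3: δ = [7.234e-05, 1.085e-04, 4.465e-05]  ψ = [1, 1, 2]  (obs o_3=1)
t=4: δ = [9.042e-06, 9.042e-06, 5.023e-06]  ψ = [1, 1, 0]  (obs o_4=3)
t=5: δ = [5.023e-07, 7.535e-07, 6.279e-07]  ψ = [1, 1, 0]  (obs o_5=1)
backtrack: best end state = 1; path = [2, 1, 1, 1, 1, 1]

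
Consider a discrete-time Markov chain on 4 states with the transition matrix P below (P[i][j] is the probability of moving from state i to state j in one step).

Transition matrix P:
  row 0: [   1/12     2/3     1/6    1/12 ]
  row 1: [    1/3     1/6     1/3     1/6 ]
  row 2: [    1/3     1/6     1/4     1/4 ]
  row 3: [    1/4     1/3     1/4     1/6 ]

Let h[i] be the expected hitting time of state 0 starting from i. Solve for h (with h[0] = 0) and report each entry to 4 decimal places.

First-step conditioning: h[0] = 0; for i ≠ 0, h[i] = 1 + Σ_k P[i][k]·h[k].
  h[1] = 1 + 1/6·h[1] + 1/3·h[2] + 1/6·h[3]
  h[2] = 1 + 1/6·h[1] + 1/4·h[2] + 1/4·h[3]
  h[3] = 1 + 1/3·h[1] + 1/4·h[2] + 1/6·h[3]
Solving the 3×3 linear system over states ≠ 0 gives exactly h = [0, 942/299, 948/299, 1020/299] (h[0] = 0 is the target).

h = [0.0000, 3.1505, 3.1706, 3.4114]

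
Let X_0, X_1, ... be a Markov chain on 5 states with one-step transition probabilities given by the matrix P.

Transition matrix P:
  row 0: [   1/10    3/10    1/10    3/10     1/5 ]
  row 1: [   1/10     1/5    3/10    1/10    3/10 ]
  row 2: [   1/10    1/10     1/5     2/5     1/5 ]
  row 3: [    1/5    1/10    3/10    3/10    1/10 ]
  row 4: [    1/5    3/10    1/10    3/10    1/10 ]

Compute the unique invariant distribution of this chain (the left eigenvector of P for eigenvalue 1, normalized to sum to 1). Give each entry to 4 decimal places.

Balance equations π_j = Σ_i π_i·P[i][j]:
  π_0 = 1/10·π_0 + 1/10·π_1 + 1/10·π_2 + 1/5·π_3 + 1/5·π_4
  π_1 = 3/10·π_0 + 1/5·π_1 + 1/10·π_2 + 1/10·π_3 + 3/10·π_4
  π_2 = 1/10·π_0 + 3/10·π_1 + 1/5·π_2 + 3/10·π_3 + 1/10·π_4
  π_3 = 3/10·π_0 + 1/10·π_1 + 2/5·π_2 + 3/10·π_3 + 3/10·π_4
  normalize: π_0 + π_1 + π_2 + π_3 + π_4 = 1
Solving the linear system gives exactly π = [194/1331, 2/11, 26/121, 69/242, 459/2662].

π = [0.1458, 0.1818, 0.2149, 0.2851, 0.1724]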